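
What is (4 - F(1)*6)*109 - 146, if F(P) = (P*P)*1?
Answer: -364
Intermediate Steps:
F(P) = P² (F(P) = P²*1 = P²)
(4 - F(1)*6)*109 - 146 = (4 - 1*1²*6)*109 - 146 = (4 - 1*1*6)*109 - 146 = (4 - 1*6)*109 - 146 = (4 - 6)*109 - 146 = -2*109 - 146 = -218 - 146 = -364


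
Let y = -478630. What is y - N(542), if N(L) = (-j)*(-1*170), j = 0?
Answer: -478630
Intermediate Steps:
N(L) = 0 (N(L) = (-1*0)*(-1*170) = 0*(-170) = 0)
y - N(542) = -478630 - 1*0 = -478630 + 0 = -478630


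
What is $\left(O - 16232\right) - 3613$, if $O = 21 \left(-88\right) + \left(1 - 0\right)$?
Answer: $-21692$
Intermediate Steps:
$O = -1847$ ($O = -1848 + \left(1 + 0\right) = -1848 + 1 = -1847$)
$\left(O - 16232\right) - 3613 = \left(-1847 - 16232\right) - 3613 = -18079 - 3613 = -21692$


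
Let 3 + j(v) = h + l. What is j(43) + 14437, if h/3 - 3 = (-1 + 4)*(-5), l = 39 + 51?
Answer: 14488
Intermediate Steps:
l = 90
h = -36 (h = 9 + 3*((-1 + 4)*(-5)) = 9 + 3*(3*(-5)) = 9 + 3*(-15) = 9 - 45 = -36)
j(v) = 51 (j(v) = -3 + (-36 + 90) = -3 + 54 = 51)
j(43) + 14437 = 51 + 14437 = 14488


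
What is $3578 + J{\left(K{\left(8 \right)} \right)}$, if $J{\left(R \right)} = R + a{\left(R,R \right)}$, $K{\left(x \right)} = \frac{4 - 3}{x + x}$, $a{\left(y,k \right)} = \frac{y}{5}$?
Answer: $\frac{143123}{40} \approx 3578.1$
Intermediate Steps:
$a{\left(y,k \right)} = \frac{y}{5}$ ($a{\left(y,k \right)} = y \frac{1}{5} = \frac{y}{5}$)
$K{\left(x \right)} = \frac{1}{2 x}$ ($K{\left(x \right)} = 1 \frac{1}{2 x} = \frac{1}{2 x}$)
$J{\left(R \right)} = \frac{6 R}{5}$ ($J{\left(R \right)} = R + \frac{R}{5} = \frac{6 R}{5}$)
$3578 + J{\left(K{\left(8 \right)} \right)} = 3578 + \frac{6 \frac{1}{2 \cdot 8}}{5} = 3578 + \frac{6 \cdot \frac{1}{2} \cdot \frac{1}{8}}{5} = 3578 + \frac{6}{5} \cdot \frac{1}{16} = 3578 + \frac{3}{40} = \frac{143123}{40}$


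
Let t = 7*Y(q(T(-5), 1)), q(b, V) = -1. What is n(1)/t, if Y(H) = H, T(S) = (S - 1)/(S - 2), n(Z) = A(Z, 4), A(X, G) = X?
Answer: -⅐ ≈ -0.14286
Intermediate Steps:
n(Z) = Z
T(S) = (-1 + S)/(-2 + S)
t = -7 (t = 7*(-1) = -7)
n(1)/t = 1/(-7) = 1*(-⅐) = -⅐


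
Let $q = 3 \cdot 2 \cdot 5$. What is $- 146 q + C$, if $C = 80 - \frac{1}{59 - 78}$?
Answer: $- \frac{81699}{19} \approx -4299.9$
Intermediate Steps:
$C = \frac{1521}{19}$ ($C = 80 - \frac{1}{-19} = 80 - - \frac{1}{19} = 80 + \frac{1}{19} = \frac{1521}{19} \approx 80.053$)
$q = 30$ ($q = 6 \cdot 5 = 30$)
$- 146 q + C = \left(-146\right) 30 + \frac{1521}{19} = -4380 + \frac{1521}{19} = - \frac{81699}{19}$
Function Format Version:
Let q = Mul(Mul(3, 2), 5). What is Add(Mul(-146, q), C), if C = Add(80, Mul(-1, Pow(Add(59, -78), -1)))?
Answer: Rational(-81699, 19) ≈ -4299.9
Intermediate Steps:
C = Rational(1521, 19) (C = Add(80, Mul(-1, Pow(-19, -1))) = Add(80, Mul(-1, Rational(-1, 19))) = Add(80, Rational(1, 19)) = Rational(1521, 19) ≈ 80.053)
q = 30 (q = Mul(6, 5) = 30)
Add(Mul(-146, q), C) = Add(Mul(-146, 30), Rational(1521, 19)) = Add(-4380, Rational(1521, 19)) = Rational(-81699, 19)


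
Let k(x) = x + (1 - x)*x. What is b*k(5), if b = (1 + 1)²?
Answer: -60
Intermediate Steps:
k(x) = x + x*(1 - x)
b = 4 (b = 2² = 4)
b*k(5) = 4*(5*(2 - 1*5)) = 4*(5*(2 - 5)) = 4*(5*(-3)) = 4*(-15) = -60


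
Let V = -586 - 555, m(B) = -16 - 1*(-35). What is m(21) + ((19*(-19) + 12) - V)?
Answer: 811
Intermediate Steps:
m(B) = 19 (m(B) = -16 + 35 = 19)
V = -1141
m(21) + ((19*(-19) + 12) - V) = 19 + ((19*(-19) + 12) - 1*(-1141)) = 19 + ((-361 + 12) + 1141) = 19 + (-349 + 1141) = 19 + 792 = 811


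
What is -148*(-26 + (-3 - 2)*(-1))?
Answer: 3108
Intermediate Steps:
-148*(-26 + (-3 - 2)*(-1)) = -148*(-26 - 5*(-1)) = -148*(-26 + 5) = -148*(-21) = 3108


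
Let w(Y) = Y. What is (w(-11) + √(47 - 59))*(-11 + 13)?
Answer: -22 + 4*I*√3 ≈ -22.0 + 6.9282*I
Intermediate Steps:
(w(-11) + √(47 - 59))*(-11 + 13) = (-11 + √(47 - 59))*(-11 + 13) = (-11 + √(-12))*2 = (-11 + 2*I*√3)*2 = -22 + 4*I*√3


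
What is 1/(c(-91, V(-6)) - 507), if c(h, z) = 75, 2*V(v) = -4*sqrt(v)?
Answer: -1/432 ≈ -0.0023148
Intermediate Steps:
V(v) = -2*sqrt(v) (V(v) = (-4*sqrt(v))/2 = -2*sqrt(v))
1/(c(-91, V(-6)) - 507) = 1/(75 - 507) = 1/(-432) = -1/432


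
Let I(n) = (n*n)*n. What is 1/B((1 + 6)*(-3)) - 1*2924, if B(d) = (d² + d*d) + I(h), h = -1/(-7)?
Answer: -884588605/302527 ≈ -2924.0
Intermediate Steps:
h = ⅐ (h = -1*(-⅐) = ⅐ ≈ 0.14286)
I(n) = n³ (I(n) = n²*n = n³)
B(d) = 1/343 + 2*d² (B(d) = (d² + d*d) + (⅐)³ = (d² + d²) + 1/343 = 2*d² + 1/343 = 1/343 + 2*d²)
1/B((1 + 6)*(-3)) - 1*2924 = 1/(1/343 + 2*((1 + 6)*(-3))²) - 1*2924 = 1/(1/343 + 2*(7*(-3))²) - 2924 = 1/(1/343 + 2*(-21)²) - 2924 = 1/(1/343 + 2*441) - 2924 = 1/(1/343 + 882) - 2924 = 1/(302527/343) - 2924 = 343/302527 - 2924 = -884588605/302527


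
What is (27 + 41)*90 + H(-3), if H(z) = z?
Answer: 6117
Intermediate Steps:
(27 + 41)*90 + H(-3) = (27 + 41)*90 - 3 = 68*90 - 3 = 6120 - 3 = 6117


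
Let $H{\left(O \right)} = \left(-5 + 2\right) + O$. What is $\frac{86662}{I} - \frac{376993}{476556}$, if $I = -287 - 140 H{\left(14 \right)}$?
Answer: $- \frac{13996020761}{290222604} \approx -48.225$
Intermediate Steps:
$H{\left(O \right)} = -3 + O$
$I = -1827$ ($I = -287 - 140 \left(-3 + 14\right) = -287 - 1540 = -1827$)
$\frac{86662}{I} - \frac{376993}{476556} = \frac{86662}{-1827} - \frac{376993}{476556} = 86662 \left(- \frac{1}{1827}\right) - \frac{376993}{476556} = - \frac{86662}{1827} - \frac{376993}{476556} = - \frac{13996020761}{290222604}$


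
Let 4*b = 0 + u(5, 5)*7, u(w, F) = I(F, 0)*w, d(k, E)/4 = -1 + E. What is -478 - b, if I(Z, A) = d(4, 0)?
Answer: -443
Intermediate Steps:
d(k, E) = -4 + 4*E (d(k, E) = 4*(-1 + E) = -4 + 4*E)
I(Z, A) = -4 (I(Z, A) = -4 + 4*0 = -4 + 0 = -4)
u(w, F) = -4*w
b = -35 (b = (0 - 4*5*7)/4 = (0 - 20*7)/4 = (0 - 140)/4 = (¼)*(-140) = -35)
-478 - b = -478 - 1*(-35) = -478 + 35 = -443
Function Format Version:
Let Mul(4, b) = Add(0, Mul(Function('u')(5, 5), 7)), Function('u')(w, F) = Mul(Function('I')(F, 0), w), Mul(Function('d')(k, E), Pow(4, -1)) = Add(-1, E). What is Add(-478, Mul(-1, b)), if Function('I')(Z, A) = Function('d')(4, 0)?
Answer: -443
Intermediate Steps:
Function('d')(k, E) = Add(-4, Mul(4, E)) (Function('d')(k, E) = Mul(4, Add(-1, E)) = Add(-4, Mul(4, E)))
Function('I')(Z, A) = -4 (Function('I')(Z, A) = Add(-4, Mul(4, 0)) = Add(-4, 0) = -4)
Function('u')(w, F) = Mul(-4, w)
b = -35 (b = Mul(Rational(1, 4), Add(0, Mul(Mul(-4, 5), 7))) = Mul(Rational(1, 4), Add(0, Mul(-20, 7))) = Mul(Rational(1, 4), Add(0, -140)) = Mul(Rational(1, 4), -140) = -35)
Add(-478, Mul(-1, b)) = Add(-478, Mul(-1, -35)) = Add(-478, 35) = -443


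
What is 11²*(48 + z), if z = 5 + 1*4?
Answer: 6897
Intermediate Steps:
z = 9 (z = 5 + 4 = 9)
11²*(48 + z) = 11²*(48 + 9) = 121*57 = 6897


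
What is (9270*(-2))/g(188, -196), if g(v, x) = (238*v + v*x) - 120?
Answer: -515/216 ≈ -2.3843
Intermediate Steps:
g(v, x) = -120 + 238*v + v*x
(9270*(-2))/g(188, -196) = (9270*(-2))/(-120 + 238*188 + 188*(-196)) = -18540/(-120 + 44744 - 36848) = -18540/7776 = -18540*1/7776 = -515/216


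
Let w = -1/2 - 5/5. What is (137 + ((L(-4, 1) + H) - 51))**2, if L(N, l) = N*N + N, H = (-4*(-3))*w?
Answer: 6400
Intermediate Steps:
w = -3/2 (w = -1*1/2 - 5*1/5 = -1/2 - 1 = -3/2 ≈ -1.5000)
H = -18 (H = -4*(-3)*(-3/2) = 12*(-3/2) = -18)
L(N, l) = N + N**2 (L(N, l) = N**2 + N = N + N**2)
(137 + ((L(-4, 1) + H) - 51))**2 = (137 + ((-4*(1 - 4) - 18) - 51))**2 = (137 + ((-4*(-3) - 18) - 51))**2 = (137 + ((12 - 18) - 51))**2 = (137 + (-6 - 51))**2 = (137 - 57)**2 = 80**2 = 6400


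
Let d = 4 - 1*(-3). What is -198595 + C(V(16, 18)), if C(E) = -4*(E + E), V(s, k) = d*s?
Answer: -199491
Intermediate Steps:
d = 7 (d = 4 + 3 = 7)
V(s, k) = 7*s
C(E) = -8*E
-198595 + C(V(16, 18)) = -198595 - 56*16 = -198595 - 8*112 = -198595 - 896 = -199491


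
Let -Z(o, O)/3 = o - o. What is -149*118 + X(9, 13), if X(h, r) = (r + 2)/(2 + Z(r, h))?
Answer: -35149/2 ≈ -17575.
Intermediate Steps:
Z(o, O) = 0 (Z(o, O) = -3*(o - o) = -3*0 = 0)
X(h, r) = 1 + r/2 (X(h, r) = (r + 2)/(2 + 0) = (2 + r)/2 = (2 + r)*(½) = 1 + r/2)
-149*118 + X(9, 13) = -149*118 + (1 + (½)*13) = -17582 + (1 + 13/2) = -17582 + 15/2 = -35149/2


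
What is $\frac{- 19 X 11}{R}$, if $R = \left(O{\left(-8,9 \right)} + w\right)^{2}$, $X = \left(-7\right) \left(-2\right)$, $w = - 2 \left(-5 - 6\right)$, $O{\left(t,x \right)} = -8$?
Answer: $- \frac{209}{14} \approx -14.929$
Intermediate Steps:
$w = 22$ ($w = \left(-2\right) \left(-11\right) = 22$)
$X = 14$
$R = 196$ ($R = \left(-8 + 22\right)^{2} = 14^{2} = 196$)
$\frac{- 19 X 11}{R} = \frac{\left(-19\right) 14 \cdot 11}{196} = \left(-266\right) 11 \cdot \frac{1}{196} = \left(-2926\right) \frac{1}{196} = - \frac{209}{14}$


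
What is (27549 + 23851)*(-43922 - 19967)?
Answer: -3283894600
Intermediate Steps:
(27549 + 23851)*(-43922 - 19967) = 51400*(-63889) = -3283894600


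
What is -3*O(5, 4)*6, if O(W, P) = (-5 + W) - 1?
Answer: 18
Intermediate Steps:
O(W, P) = -6 + W
-3*O(5, 4)*6 = -3*(-6 + 5)*6 = -3*(-1)*6 = 3*6 = 18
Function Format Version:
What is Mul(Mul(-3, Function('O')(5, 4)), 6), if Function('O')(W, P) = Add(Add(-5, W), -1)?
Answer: 18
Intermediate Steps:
Function('O')(W, P) = Add(-6, W)
Mul(Mul(-3, Function('O')(5, 4)), 6) = Mul(Mul(-3, Add(-6, 5)), 6) = Mul(Mul(-3, -1), 6) = Mul(3, 6) = 18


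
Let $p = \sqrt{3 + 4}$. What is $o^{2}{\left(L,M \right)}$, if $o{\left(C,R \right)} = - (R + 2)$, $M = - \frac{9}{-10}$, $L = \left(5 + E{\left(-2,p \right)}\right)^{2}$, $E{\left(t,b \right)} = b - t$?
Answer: $\frac{841}{100} \approx 8.41$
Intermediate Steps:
$p = \sqrt{7} \approx 2.6458$
$L = \left(7 + \sqrt{7}\right)^{2}$ ($L = \left(5 - \left(-2 - \sqrt{7}\right)\right)^{2} = \left(5 + \left(\sqrt{7} + 2\right)\right)^{2} = \left(5 + \left(2 + \sqrt{7}\right)\right)^{2} = \left(7 + \sqrt{7}\right)^{2} \approx 93.041$)
$M = \frac{9}{10}$ ($M = \left(-9\right) \left(- \frac{1}{10}\right) = \frac{9}{10} \approx 0.9$)
$o{\left(C,R \right)} = -2 - R$ ($o{\left(C,R \right)} = - (2 + R) = -2 - R$)
$o^{2}{\left(L,M \right)} = \left(-2 - \frac{9}{10}\right)^{2} = \left(- \frac{29}{10}\right)^{2} = \frac{841}{100}$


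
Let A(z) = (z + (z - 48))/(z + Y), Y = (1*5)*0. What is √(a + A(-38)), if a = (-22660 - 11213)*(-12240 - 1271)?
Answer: √165214576361/19 ≈ 21393.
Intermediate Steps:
Y = 0 (Y = 5*0 = 0)
A(z) = (-48 + 2*z)/z (A(z) = (z + (z - 48))/(z + 0) = (z + (-48 + z))/z = (-48 + 2*z)/z)
a = 457658103 (a = -33873*(-13511) = 457658103)
√(a + A(-38)) = √(457658103 + (2 - 48/(-38))) = √(457658103 + (2 - 48*(-1/38))) = √(457658103 + (2 + 24/19)) = √(457658103 + 62/19) = √(8695504019/19) = √165214576361/19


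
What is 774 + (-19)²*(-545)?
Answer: -195971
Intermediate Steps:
774 + (-19)²*(-545) = 774 + 361*(-545) = 774 - 196745 = -195971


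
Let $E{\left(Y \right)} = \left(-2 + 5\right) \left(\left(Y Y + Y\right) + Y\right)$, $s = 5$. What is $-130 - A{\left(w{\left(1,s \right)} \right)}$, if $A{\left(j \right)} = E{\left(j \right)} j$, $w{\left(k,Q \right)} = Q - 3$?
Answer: $-178$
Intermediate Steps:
$E{\left(Y \right)} = 3 Y^{2} + 6 Y$ ($E{\left(Y \right)} = 3 \left(\left(Y^{2} + Y\right) + Y\right) = 3 \left(\left(Y + Y^{2}\right) + Y\right) = 3 \left(Y^{2} + 2 Y\right) = 3 Y^{2} + 6 Y$)
$w{\left(k,Q \right)} = -3 + Q$
$A{\left(j \right)} = 3 j^{2} \left(2 + j\right)$ ($A{\left(j \right)} = 3 j \left(2 + j\right) j = 3 j^{2} \left(2 + j\right)$)
$-130 - A{\left(w{\left(1,s \right)} \right)} = -130 - 3 \left(-3 + 5\right)^{2} \left(2 + \left(-3 + 5\right)\right) = -130 - 3 \cdot 2^{2} \left(2 + 2\right) = -130 - 3 \cdot 4 \cdot 4 = -130 - 48 = -178$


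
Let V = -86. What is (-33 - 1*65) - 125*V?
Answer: 10652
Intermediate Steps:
(-33 - 1*65) - 125*V = (-33 - 1*65) - 125*(-86) = (-33 - 65) + 10750 = -98 + 10750 = 10652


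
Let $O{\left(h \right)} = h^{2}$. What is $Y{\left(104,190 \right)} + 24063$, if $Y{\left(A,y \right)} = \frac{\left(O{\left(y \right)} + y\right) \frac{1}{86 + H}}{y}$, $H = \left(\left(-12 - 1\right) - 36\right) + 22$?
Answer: $\frac{1419908}{59} \approx 24066.0$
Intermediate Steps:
$H = -27$ ($H = \left(-13 - 36\right) + 22 = -49 + 22 = -27$)
$Y{\left(A,y \right)} = \frac{\frac{y}{59} + \frac{y^{2}}{59}}{y}$ ($Y{\left(A,y \right)} = \frac{\left(y^{2} + y\right) \frac{1}{86 - 27}}{y} = \frac{\left(y + y^{2}\right) \frac{1}{59}}{y} = \frac{\frac{y}{59} + \frac{y^{2}}{59}}{y}$)
$Y{\left(104,190 \right)} + 24063 = \left(\frac{1}{59} + \frac{1}{59} \cdot 190\right) + 24063 = \left(\frac{1}{59} + \frac{190}{59}\right) + 24063 = \frac{191}{59} + 24063 = \frac{1419908}{59}$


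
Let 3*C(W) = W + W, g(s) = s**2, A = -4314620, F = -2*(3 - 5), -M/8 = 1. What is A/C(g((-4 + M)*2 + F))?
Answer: -647193/40 ≈ -16180.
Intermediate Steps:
M = -8 (M = -8*1 = -8)
F = 4 (F = -2*(-2) = 4)
C(W) = 2*W/3 (C(W) = (W + W)/3 = (2*W)/3 = 2*W/3)
A/C(g((-4 + M)*2 + F)) = -4314620*3/(2*((-4 - 8)*2 + 4)**2) = -4314620*3/(2*(-12*2 + 4)**2) = -4314620*3/(2*(-24 + 4)**2) = -4314620/((2/3)*(-20)**2) = -4314620/((2/3)*400) = -4314620/800/3 = -4314620*3/800 = -647193/40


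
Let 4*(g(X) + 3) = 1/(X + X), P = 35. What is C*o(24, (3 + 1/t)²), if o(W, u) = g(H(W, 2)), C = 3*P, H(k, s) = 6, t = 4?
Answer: -5005/16 ≈ -312.81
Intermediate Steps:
C = 105 (C = 3*35 = 105)
g(X) = -3 + 1/(8*X) (g(X) = -3 + 1/(4*(X + X)) = -3 + 1/(4*((2*X))) = -3 + (1/(2*X))/4 = -3 + 1/(8*X))
o(W, u) = -143/48 (o(W, u) = -3 + (⅛)/6 = -3 + (⅛)*(⅙) = -3 + 1/48 = -143/48)
C*o(24, (3 + 1/t)²) = 105*(-143/48) = -5005/16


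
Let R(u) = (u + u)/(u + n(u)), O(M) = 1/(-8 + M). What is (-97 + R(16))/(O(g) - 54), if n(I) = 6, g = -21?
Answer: 30479/17237 ≈ 1.7682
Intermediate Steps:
R(u) = 2*u/(6 + u) (R(u) = (u + u)/(u + 6) = (2*u)/(6 + u) = 2*u/(6 + u))
(-97 + R(16))/(O(g) - 54) = (-97 + 2*16/(6 + 16))/(1/(-8 - 21) - 54) = (-97 + 2*16/22)/(1/(-29) - 54) = (-97 + 2*16*(1/22))/(-1/29 - 54) = (-97 + 16/11)/(-1567/29) = -1051/11*(-29/1567) = 30479/17237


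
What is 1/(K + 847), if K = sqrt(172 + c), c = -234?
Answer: 847/717471 - I*sqrt(62)/717471 ≈ 0.0011805 - 1.0975e-5*I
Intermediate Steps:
K = I*sqrt(62) (K = sqrt(172 - 234) = sqrt(-62) = I*sqrt(62) ≈ 7.874*I)
1/(K + 847) = 1/(I*sqrt(62) + 847) = 1/(847 + I*sqrt(62))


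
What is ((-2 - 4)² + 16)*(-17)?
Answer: -884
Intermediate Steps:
((-2 - 4)² + 16)*(-17) = ((-6)² + 16)*(-17) = (36 + 16)*(-17) = 52*(-17) = -884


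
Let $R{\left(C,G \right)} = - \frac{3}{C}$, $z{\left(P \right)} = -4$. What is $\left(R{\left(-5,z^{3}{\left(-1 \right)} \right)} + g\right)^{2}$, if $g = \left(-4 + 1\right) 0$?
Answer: $\frac{9}{25} \approx 0.36$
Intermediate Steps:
$g = 0$ ($g = \left(-3\right) 0 = 0$)
$\left(R{\left(-5,z^{3}{\left(-1 \right)} \right)} + g\right)^{2} = \left(- \frac{3}{-5} + 0\right)^{2} = \left(\left(-3\right) \left(- \frac{1}{5}\right) + 0\right)^{2} = \left(\frac{3}{5} + 0\right)^{2} = \left(\frac{3}{5}\right)^{2} = \frac{9}{25}$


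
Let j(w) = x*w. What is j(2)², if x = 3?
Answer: 36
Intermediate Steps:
j(w) = 3*w
j(2)² = (3*2)² = 6² = 36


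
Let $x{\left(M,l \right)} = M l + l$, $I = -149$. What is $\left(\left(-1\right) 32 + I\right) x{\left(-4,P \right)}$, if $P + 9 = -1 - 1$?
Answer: $-5973$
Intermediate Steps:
$P = -11$ ($P = -9 - 2 = -11$)
$x{\left(M,l \right)} = l + M l$
$\left(\left(-1\right) 32 + I\right) x{\left(-4,P \right)} = \left(\left(-1\right) 32 - 149\right) \left(- 11 \left(1 - 4\right)\right) = \left(-32 - 149\right) \left(\left(-11\right) \left(-3\right)\right) = \left(-181\right) 33 = -5973$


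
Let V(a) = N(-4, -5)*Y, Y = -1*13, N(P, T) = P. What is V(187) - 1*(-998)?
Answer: 1050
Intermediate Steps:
Y = -13
V(a) = 52 (V(a) = -4*(-13) = 52)
V(187) - 1*(-998) = 52 - 1*(-998) = 52 + 998 = 1050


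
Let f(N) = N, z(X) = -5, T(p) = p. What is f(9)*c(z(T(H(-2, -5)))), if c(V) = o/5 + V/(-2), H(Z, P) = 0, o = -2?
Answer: 189/10 ≈ 18.900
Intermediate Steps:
c(V) = -2/5 - V/2 (c(V) = -2/5 + V/(-2) = -2*1/5 + V*(-1/2) = -2/5 - V/2)
f(9)*c(z(T(H(-2, -5)))) = 9*(-2/5 - 1/2*(-5)) = 9*(-2/5 + 5/2) = 9*(21/10) = 189/10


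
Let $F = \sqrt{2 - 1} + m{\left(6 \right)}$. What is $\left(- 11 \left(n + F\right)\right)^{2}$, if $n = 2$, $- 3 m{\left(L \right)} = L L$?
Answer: $9801$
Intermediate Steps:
$m{\left(L \right)} = - \frac{L^{2}}{3}$ ($m{\left(L \right)} = - \frac{L L}{3} = - \frac{L^{2}}{3}$)
$F = -11$ ($F = \sqrt{2 - 1} - \frac{6^{2}}{3} = \sqrt{1} - 12 = 1 - 12 = -11$)
$\left(- 11 \left(n + F\right)\right)^{2} = \left(- 11 \left(2 - 11\right)\right)^{2} = \left(\left(-11\right) \left(-9\right)\right)^{2} = 99^{2} = 9801$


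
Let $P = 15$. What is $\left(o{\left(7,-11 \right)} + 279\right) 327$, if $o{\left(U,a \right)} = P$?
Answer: $96138$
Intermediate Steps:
$o{\left(U,a \right)} = 15$
$\left(o{\left(7,-11 \right)} + 279\right) 327 = \left(15 + 279\right) 327 = 294 \cdot 327 = 96138$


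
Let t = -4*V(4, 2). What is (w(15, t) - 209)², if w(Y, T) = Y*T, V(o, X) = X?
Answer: 108241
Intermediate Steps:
t = -8 (t = -4*2 = -8)
w(Y, T) = T*Y
(w(15, t) - 209)² = (-8*15 - 209)² = (-120 - 209)² = (-329)² = 108241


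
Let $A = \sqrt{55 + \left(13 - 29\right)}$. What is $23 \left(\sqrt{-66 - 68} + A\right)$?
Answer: $23 \sqrt{39} + 23 i \sqrt{134} \approx 143.64 + 266.24 i$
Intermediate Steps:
$A = \sqrt{39}$ ($A = \sqrt{55 - 16} = \sqrt{39} \approx 6.245$)
$23 \left(\sqrt{-66 - 68} + A\right) = 23 \left(\sqrt{-66 - 68} + \sqrt{39}\right) = 23 \left(\sqrt{-134} + \sqrt{39}\right) = 23 \left(i \sqrt{134} + \sqrt{39}\right) = 23 \left(\sqrt{39} + i \sqrt{134}\right) = 23 \sqrt{39} + 23 i \sqrt{134}$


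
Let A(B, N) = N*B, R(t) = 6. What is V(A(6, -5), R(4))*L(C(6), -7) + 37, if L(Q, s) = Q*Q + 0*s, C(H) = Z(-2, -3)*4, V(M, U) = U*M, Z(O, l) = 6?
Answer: -103643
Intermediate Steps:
A(B, N) = B*N
V(M, U) = M*U
C(H) = 24 (C(H) = 6*4 = 24)
L(Q, s) = Q**2 (L(Q, s) = Q**2 + 0 = Q**2)
V(A(6, -5), R(4))*L(C(6), -7) + 37 = ((6*(-5))*6)*24**2 + 37 = -30*6*576 + 37 = -180*576 + 37 = -103680 + 37 = -103643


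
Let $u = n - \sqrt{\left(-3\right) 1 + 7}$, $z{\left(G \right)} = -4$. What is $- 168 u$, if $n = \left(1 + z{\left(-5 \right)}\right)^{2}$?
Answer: $-1176$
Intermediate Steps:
$n = 9$ ($n = \left(1 - 4\right)^{2} = \left(-3\right)^{2} = 9$)
$u = 7$ ($u = 9 - \sqrt{\left(-3\right) 1 + 7} = 9 - \sqrt{-3 + 7} = 9 - \sqrt{4} = 9 - 2 = 7$)
$- 168 u = \left(-168\right) 7 = -1176$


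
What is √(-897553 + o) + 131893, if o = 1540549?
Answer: 131893 + 6*√17861 ≈ 1.3270e+5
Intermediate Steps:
√(-897553 + o) + 131893 = √(-897553 + 1540549) + 131893 = √642996 + 131893 = 6*√17861 + 131893 = 131893 + 6*√17861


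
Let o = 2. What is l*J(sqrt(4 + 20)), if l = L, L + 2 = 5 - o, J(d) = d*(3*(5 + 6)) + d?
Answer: 68*sqrt(6) ≈ 166.57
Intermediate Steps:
J(d) = 34*d (J(d) = d*(3*11) + d = d*33 + d = 33*d + d = 34*d)
L = 1 (L = -2 + (5 - 1*2) = -2 + (5 - 2) = -2 + 3 = 1)
l = 1
l*J(sqrt(4 + 20)) = 1*(34*sqrt(4 + 20)) = 1*(34*sqrt(24)) = 1*(34*(2*sqrt(6))) = 1*(68*sqrt(6)) = 68*sqrt(6)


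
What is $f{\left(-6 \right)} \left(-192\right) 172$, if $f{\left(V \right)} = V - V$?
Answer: $0$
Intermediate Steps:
$f{\left(V \right)} = 0$
$f{\left(-6 \right)} \left(-192\right) 172 = 0 \left(-192\right) 172 = 0 \cdot 172 = 0$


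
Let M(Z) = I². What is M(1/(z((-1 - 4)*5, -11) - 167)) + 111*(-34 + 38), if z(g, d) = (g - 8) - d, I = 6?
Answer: 480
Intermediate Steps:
z(g, d) = -8 + g - d (z(g, d) = (-8 + g) - d = -8 + g - d)
M(Z) = 36 (M(Z) = 6² = 36)
M(1/(z((-1 - 4)*5, -11) - 167)) + 111*(-34 + 38) = 36 + 111*(-34 + 38) = 36 + 111*4 = 36 + 444 = 480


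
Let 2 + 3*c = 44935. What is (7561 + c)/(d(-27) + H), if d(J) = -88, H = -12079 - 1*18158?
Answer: -67616/90975 ≈ -0.74324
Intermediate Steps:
c = 44933/3 (c = -⅔ + (⅓)*44935 = -⅔ + 44935/3 = 44933/3 ≈ 14978.)
H = -30237 (H = -12079 - 18158 = -30237)
(7561 + c)/(d(-27) + H) = (7561 + 44933/3)/(-88 - 30237) = (67616/3)/(-30325) = (67616/3)*(-1/30325) = -67616/90975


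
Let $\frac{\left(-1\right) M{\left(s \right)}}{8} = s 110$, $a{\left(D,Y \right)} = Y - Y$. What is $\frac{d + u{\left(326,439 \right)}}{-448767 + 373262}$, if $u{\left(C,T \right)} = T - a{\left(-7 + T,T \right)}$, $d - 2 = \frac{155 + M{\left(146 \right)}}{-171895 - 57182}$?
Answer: $- \frac{33717094}{5765486295} \approx -0.0058481$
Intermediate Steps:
$a{\left(D,Y \right)} = 0$
$M{\left(s \right)} = - 880 s$ ($M{\left(s \right)} = - 8 s 110 = - 8 \cdot 110 s = - 880 s$)
$d = \frac{195493}{76359}$ ($d = 2 + \frac{155 - 128480}{-171895 - 57182} = 2 + \frac{155 - 128480}{-229077} = 2 - - \frac{42775}{76359} = 2 + \frac{42775}{76359} = \frac{195493}{76359} \approx 2.5602$)
$u{\left(C,T \right)} = T$ ($u{\left(C,T \right)} = T - 0 = T + 0 = T$)
$\frac{d + u{\left(326,439 \right)}}{-448767 + 373262} = \frac{\frac{195493}{76359} + 439}{-448767 + 373262} = \frac{33717094}{76359 \left(-75505\right)} = \frac{33717094}{76359} \left(- \frac{1}{75505}\right) = - \frac{33717094}{5765486295}$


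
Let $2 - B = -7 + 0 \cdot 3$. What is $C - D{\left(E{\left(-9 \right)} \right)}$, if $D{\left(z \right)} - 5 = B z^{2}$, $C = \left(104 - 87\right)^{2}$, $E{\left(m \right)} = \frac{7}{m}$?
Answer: $\frac{2507}{9} \approx 278.56$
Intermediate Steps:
$B = 9$ ($B = 2 - \left(-7 + 0 \cdot 3\right) = 2 - \left(-7 + 0\right) = 2 - -7 = 2 + 7 = 9$)
$C = 289$ ($C = 17^{2} = 289$)
$D{\left(z \right)} = 5 + 9 z^{2}$
$C - D{\left(E{\left(-9 \right)} \right)} = 289 - \left(5 + 9 \left(\frac{7}{-9}\right)^{2}\right) = 289 - \left(5 + 9 \left(7 \left(- \frac{1}{9}\right)\right)^{2}\right) = 289 - \left(5 + 9 \left(- \frac{7}{9}\right)^{2}\right) = 289 - \left(5 + 9 \cdot \frac{49}{81}\right) = 289 - \left(5 + \frac{49}{9}\right) = 289 - \frac{94}{9} = \frac{2507}{9}$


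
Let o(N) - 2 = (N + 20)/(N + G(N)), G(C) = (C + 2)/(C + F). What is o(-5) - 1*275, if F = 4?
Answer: -561/2 ≈ -280.50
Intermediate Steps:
G(C) = (2 + C)/(4 + C) (G(C) = (C + 2)/(C + 4) = (2 + C)/(4 + C))
o(N) = 2 + (20 + N)/(N + (2 + N)/(4 + N)) (o(N) = 2 + (N + 20)/(N + (2 + N)/(4 + N)) = 2 + (20 + N)/(N + (2 + N)/(4 + N)))
o(-5) - 1*275 = (84 + 3*(-5)² + 34*(-5))/(2 + (-5)² + 5*(-5)) - 1*275 = (84 + 3*25 - 170)/(2 + 25 - 25) - 275 = (84 + 75 - 170)/2 - 275 = (½)*(-11) - 275 = -11/2 - 275 = -561/2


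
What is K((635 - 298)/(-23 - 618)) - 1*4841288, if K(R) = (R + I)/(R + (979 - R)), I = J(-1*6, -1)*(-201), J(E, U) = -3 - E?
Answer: -3038097417092/627539 ≈ -4.8413e+6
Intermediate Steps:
I = -603 (I = (-3 - (-1)*6)*(-201) = (-3 - 1*(-6))*(-201) = (-3 + 6)*(-201) = 3*(-201) = -603)
K(R) = -603/979 + R/979 (K(R) = (R - 603)/(R + (979 - R)) = (-603 + R)/979 = (-603 + R)*(1/979) = -603/979 + R/979)
K((635 - 298)/(-23 - 618)) - 1*4841288 = (-603/979 + ((635 - 298)/(-23 - 618))/979) - 1*4841288 = (-603/979 + (337/(-641))/979) - 4841288 = (-603/979 + (337*(-1/641))/979) - 4841288 = (-603/979 + (1/979)*(-337/641)) - 4841288 = (-603/979 - 337/627539) - 4841288 = -386860/627539 - 4841288 = -3038097417092/627539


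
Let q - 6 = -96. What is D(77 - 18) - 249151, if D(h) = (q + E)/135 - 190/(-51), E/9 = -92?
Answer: -63534289/255 ≈ -2.4915e+5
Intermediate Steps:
q = -90 (q = 6 - 96 = -90)
E = -828 (E = 9*(-92) = -828)
D(h) = -784/255 (D(h) = (-90 - 828)/135 - 190/(-51) = -918*1/135 - 190*(-1/51) = -34/5 + 190/51 = -784/255)
D(77 - 18) - 249151 = -784/255 - 249151 = -63534289/255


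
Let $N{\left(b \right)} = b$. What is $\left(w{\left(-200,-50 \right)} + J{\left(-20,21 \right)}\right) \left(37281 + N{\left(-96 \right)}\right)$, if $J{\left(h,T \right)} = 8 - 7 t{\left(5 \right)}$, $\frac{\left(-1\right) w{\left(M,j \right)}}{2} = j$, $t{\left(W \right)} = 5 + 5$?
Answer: $1413030$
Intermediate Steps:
$t{\left(W \right)} = 10$
$w{\left(M,j \right)} = - 2 j$
$J{\left(h,T \right)} = -62$ ($J{\left(h,T \right)} = 8 - 70 = -62$)
$\left(w{\left(-200,-50 \right)} + J{\left(-20,21 \right)}\right) \left(37281 + N{\left(-96 \right)}\right) = \left(\left(-2\right) \left(-50\right) - 62\right) \left(37281 - 96\right) = \left(100 - 62\right) 37185 = 38 \cdot 37185 = 1413030$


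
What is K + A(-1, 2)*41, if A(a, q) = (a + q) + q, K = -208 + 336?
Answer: 251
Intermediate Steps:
K = 128
A(a, q) = a + 2*q
K + A(-1, 2)*41 = 128 + (-1 + 2*2)*41 = 128 + (-1 + 4)*41 = 128 + 3*41 = 128 + 123 = 251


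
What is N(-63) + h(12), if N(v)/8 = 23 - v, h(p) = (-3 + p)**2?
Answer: 769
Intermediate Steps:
N(v) = 184 - 8*v (N(v) = 8*(23 - v) = 184 - 8*v)
N(-63) + h(12) = (184 - 8*(-63)) + (-3 + 12)**2 = (184 + 504) + 9**2 = 688 + 81 = 769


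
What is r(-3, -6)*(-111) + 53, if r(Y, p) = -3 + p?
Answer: 1052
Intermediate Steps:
r(-3, -6)*(-111) + 53 = (-3 - 6)*(-111) + 53 = -9*(-111) + 53 = 999 + 53 = 1052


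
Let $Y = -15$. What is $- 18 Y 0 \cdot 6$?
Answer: $0$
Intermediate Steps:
$- 18 Y 0 \cdot 6 = \left(-18\right) \left(-15\right) 0 \cdot 6 = 270 \cdot 0 = 0$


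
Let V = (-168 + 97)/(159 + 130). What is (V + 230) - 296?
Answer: -19145/289 ≈ -66.246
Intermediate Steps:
V = -71/289 ≈ -0.24567
(V + 230) - 296 = (-71/289 + 230) - 296 = 66399/289 - 296 = -19145/289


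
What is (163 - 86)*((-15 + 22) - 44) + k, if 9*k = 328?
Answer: -25313/9 ≈ -2812.6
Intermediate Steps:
k = 328/9 (k = (⅑)*328 = 328/9 ≈ 36.444)
(163 - 86)*((-15 + 22) - 44) + k = (163 - 86)*((-15 + 22) - 44) + 328/9 = 77*(7 - 44) + 328/9 = 77*(-37) + 328/9 = -2849 + 328/9 = -25313/9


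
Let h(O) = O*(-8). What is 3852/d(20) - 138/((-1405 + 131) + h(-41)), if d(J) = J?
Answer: 455844/2365 ≈ 192.75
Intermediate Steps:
h(O) = -8*O
3852/d(20) - 138/((-1405 + 131) + h(-41)) = 3852/20 - 138/((-1405 + 131) - 8*(-41)) = 3852*(1/20) - 138/(-1274 + 328) = 963/5 - 138/(-946) = 963/5 - 138*(-1/946) = 963/5 + 69/473 = 455844/2365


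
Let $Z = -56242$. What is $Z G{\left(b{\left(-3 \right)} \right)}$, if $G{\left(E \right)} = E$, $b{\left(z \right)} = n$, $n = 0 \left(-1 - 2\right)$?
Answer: $0$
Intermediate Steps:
$n = 0$ ($n = 0 \left(-3\right) = 0$)
$b{\left(z \right)} = 0$
$Z G{\left(b{\left(-3 \right)} \right)} = \left(-56242\right) 0 = 0$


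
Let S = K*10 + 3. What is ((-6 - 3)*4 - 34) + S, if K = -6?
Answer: -127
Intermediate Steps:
S = -57 (S = -6*10 + 3 = -60 + 3 = -57)
((-6 - 3)*4 - 34) + S = ((-6 - 3)*4 - 34) - 57 = (-9*4 - 34) - 57 = (-36 - 34) - 57 = -70 - 57 = -127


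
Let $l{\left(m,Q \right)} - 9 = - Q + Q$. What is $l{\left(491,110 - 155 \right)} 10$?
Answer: $90$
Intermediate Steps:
$l{\left(m,Q \right)} = 9$ ($l{\left(m,Q \right)} = 9 + \left(- Q + Q\right) = 9 + 0 = 9$)
$l{\left(491,110 - 155 \right)} 10 = 9 \cdot 10 = 90$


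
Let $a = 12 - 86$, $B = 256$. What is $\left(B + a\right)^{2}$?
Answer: $33124$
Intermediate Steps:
$a = -74$ ($a = 12 - 86 = -74$)
$\left(B + a\right)^{2} = \left(256 - 74\right)^{2} = 182^{2} = 33124$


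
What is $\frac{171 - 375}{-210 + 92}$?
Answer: $\frac{102}{59} \approx 1.7288$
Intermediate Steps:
$\frac{171 - 375}{-210 + 92} = \frac{171 - 375}{-118} = \left(171 - 375\right) \left(- \frac{1}{118}\right) = \left(-204\right) \left(- \frac{1}{118}\right) = \frac{102}{59}$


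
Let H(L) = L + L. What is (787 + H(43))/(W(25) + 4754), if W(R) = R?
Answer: 97/531 ≈ 0.18267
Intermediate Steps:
H(L) = 2*L
(787 + H(43))/(W(25) + 4754) = (787 + 2*43)/(25 + 4754) = (787 + 86)/4779 = 873*(1/4779) = 97/531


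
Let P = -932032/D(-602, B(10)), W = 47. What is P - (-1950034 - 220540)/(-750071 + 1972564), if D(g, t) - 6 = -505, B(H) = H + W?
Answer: 1140485712202/610024007 ≈ 1869.6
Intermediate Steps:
B(H) = 47 + H (B(H) = H + 47 = 47 + H)
D(g, t) = -499 (D(g, t) = 6 - 505 = -499)
P = 932032/499 (P = -932032/(-499) = -932032*(-1/499) = 932032/499 ≈ 1867.8)
P - (-1950034 - 220540)/(-750071 + 1972564) = 932032/499 - (-1950034 - 220540)/(-750071 + 1972564) = 932032/499 - (-2170574)/1222493 = 932032/499 - 1*(-2170574/1222493) = 932032/499 + 2170574/1222493 = 1140485712202/610024007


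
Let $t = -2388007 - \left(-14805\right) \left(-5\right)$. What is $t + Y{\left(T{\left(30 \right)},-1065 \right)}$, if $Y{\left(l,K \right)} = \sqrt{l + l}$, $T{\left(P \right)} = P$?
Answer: $-2462032 + 2 \sqrt{15} \approx -2.462 \cdot 10^{6}$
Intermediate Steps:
$Y{\left(l,K \right)} = \sqrt{2} \sqrt{l}$ ($Y{\left(l,K \right)} = \sqrt{2 l} = \sqrt{2} \sqrt{l}$)
$t = -2462032$ ($t = -2388007 - 74025 = -2462032$)
$t + Y{\left(T{\left(30 \right)},-1065 \right)} = -2462032 + \sqrt{2} \sqrt{30} = -2462032 + 2 \sqrt{15}$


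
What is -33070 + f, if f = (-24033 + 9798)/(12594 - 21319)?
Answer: -57704303/1745 ≈ -33068.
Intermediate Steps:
f = 2847/1745 (f = -14235/(-8725) = -14235*(-1/8725) = 2847/1745 ≈ 1.6315)
-33070 + f = -33070 + 2847/1745 = -57704303/1745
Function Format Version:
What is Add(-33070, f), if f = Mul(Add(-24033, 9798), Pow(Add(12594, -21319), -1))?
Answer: Rational(-57704303, 1745) ≈ -33068.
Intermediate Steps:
f = Rational(2847, 1745) (f = Mul(-14235, Pow(-8725, -1)) = Mul(-14235, Rational(-1, 8725)) = Rational(2847, 1745) ≈ 1.6315)
Add(-33070, f) = Add(-33070, Rational(2847, 1745)) = Rational(-57704303, 1745)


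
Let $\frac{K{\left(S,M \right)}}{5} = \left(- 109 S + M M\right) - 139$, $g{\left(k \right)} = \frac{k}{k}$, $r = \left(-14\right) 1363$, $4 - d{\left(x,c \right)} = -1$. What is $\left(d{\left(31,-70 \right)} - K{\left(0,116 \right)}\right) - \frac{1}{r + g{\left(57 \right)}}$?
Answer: $- \frac{1270412979}{19081} \approx -66580.0$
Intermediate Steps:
$d{\left(x,c \right)} = 5$ ($d{\left(x,c \right)} = 4 - -1 = 4 + 1 = 5$)
$r = -19082$
$g{\left(k \right)} = 1$
$K{\left(S,M \right)} = -695 - 545 S + 5 M^{2}$ ($K{\left(S,M \right)} = 5 \left(\left(- 109 S + M M\right) - 139\right) = 5 \left(\left(- 109 S + M^{2}\right) - 139\right) = 5 \left(\left(M^{2} - 109 S\right) - 139\right) = 5 \left(-139 + M^{2} - 109 S\right) = -695 - 545 S + 5 M^{2}$)
$\left(d{\left(31,-70 \right)} - K{\left(0,116 \right)}\right) - \frac{1}{r + g{\left(57 \right)}} = \left(5 - \left(-695 - 0 + 5 \cdot 116^{2}\right)\right) - \frac{1}{-19082 + 1} = \left(5 - \left(-695 + 0 + 5 \cdot 13456\right)\right) - \frac{1}{-19081} = \left(5 - \left(-695 + 0 + 67280\right)\right) - - \frac{1}{19081} = \left(5 - 66585\right) + \frac{1}{19081} = -66580 + \frac{1}{19081} = - \frac{1270412979}{19081}$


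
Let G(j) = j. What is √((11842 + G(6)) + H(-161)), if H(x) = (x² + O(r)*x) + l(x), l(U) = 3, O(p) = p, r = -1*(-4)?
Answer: 2*√9282 ≈ 192.69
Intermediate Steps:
r = 4
H(x) = 3 + x² + 4*x (H(x) = (x² + 4*x) + 3 = 3 + x² + 4*x)
√((11842 + G(6)) + H(-161)) = √((11842 + 6) + (3 + (-161)² + 4*(-161))) = √(11848 + (3 + 25921 - 644)) = √(11848 + 25280) = √37128 = 2*√9282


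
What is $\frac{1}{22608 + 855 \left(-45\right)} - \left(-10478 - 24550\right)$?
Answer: $\frac{555789275}{15867} \approx 35028.0$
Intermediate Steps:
$\frac{1}{22608 + 855 \left(-45\right)} - \left(-10478 - 24550\right) = \frac{1}{22608 - 38475} - \left(-10478 - 24550\right) = \frac{1}{-15867} - -35028 = - \frac{1}{15867} + 35028 = \frac{555789275}{15867}$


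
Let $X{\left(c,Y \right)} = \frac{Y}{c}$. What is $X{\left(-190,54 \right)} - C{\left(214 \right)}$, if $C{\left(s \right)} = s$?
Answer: $- \frac{20357}{95} \approx -214.28$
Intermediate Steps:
$X{\left(-190,54 \right)} - C{\left(214 \right)} = \frac{54}{-190} - 214 = 54 \left(- \frac{1}{190}\right) - 214 = - \frac{27}{95} - 214 = - \frac{20357}{95}$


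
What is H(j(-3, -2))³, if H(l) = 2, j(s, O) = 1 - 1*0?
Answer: 8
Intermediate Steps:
j(s, O) = 1 (j(s, O) = 1 + 0 = 1)
H(j(-3, -2))³ = 2³ = 8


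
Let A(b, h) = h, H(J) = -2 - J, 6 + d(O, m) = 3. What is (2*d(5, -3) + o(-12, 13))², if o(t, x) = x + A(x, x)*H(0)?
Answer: 361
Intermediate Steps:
d(O, m) = -3 (d(O, m) = -6 + 3 = -3)
o(t, x) = -x (o(t, x) = x + x*(-2 - 1*0) = x + x*(-2 + 0) = x + x*(-2) = x - 2*x = -x)
(2*d(5, -3) + o(-12, 13))² = (2*(-3) - 1*13)² = (-6 - 13)² = (-19)² = 361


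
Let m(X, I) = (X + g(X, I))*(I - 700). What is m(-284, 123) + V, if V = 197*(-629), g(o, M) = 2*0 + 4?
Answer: 37647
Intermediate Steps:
g(o, M) = 4 (g(o, M) = 0 + 4 = 4)
m(X, I) = (-700 + I)*(4 + X) (m(X, I) = (X + 4)*(I - 700) = (4 + X)*(-700 + I) = (-700 + I)*(4 + X))
V = -123913
m(-284, 123) + V = (-2800 - 700*(-284) + 4*123 + 123*(-284)) - 123913 = (-2800 + 198800 + 492 - 34932) - 123913 = 161560 - 123913 = 37647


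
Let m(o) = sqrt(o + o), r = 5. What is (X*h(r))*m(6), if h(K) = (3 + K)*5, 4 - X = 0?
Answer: 320*sqrt(3) ≈ 554.26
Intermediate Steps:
X = 4 (X = 4 - 1*0 = 4 + 0 = 4)
h(K) = 15 + 5*K
m(o) = sqrt(2)*sqrt(o) (m(o) = sqrt(2*o) = sqrt(2)*sqrt(o))
(X*h(r))*m(6) = (4*(15 + 5*5))*(sqrt(2)*sqrt(6)) = (4*(15 + 25))*(2*sqrt(3)) = (4*40)*(2*sqrt(3)) = 160*(2*sqrt(3)) = 320*sqrt(3)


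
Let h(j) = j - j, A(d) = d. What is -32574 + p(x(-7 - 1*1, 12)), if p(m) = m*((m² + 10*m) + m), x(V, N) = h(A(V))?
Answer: -32574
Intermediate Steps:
h(j) = 0
x(V, N) = 0
p(m) = m*(m² + 11*m)
-32574 + p(x(-7 - 1*1, 12)) = -32574 + 0²*(11 + 0) = -32574 + 0*11 = -32574 + 0 = -32574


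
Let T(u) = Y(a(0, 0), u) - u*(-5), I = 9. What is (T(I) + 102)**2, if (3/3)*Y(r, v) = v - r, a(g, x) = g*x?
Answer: 24336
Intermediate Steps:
Y(r, v) = v - r
T(u) = 6*u (T(u) = (u - 0*0) - u*(-5) = (u - 1*0) - (-5)*u = (u + 0) + 5*u = u + 5*u = 6*u)
(T(I) + 102)**2 = (6*9 + 102)**2 = (54 + 102)**2 = 156**2 = 24336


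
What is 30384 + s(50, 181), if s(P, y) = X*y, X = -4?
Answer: 29660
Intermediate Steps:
s(P, y) = -4*y
30384 + s(50, 181) = 30384 - 4*181 = 30384 - 724 = 29660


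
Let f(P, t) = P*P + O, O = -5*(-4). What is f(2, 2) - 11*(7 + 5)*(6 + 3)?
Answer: -1164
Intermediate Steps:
O = 20
f(P, t) = 20 + P**2 (f(P, t) = P*P + 20 = P**2 + 20 = 20 + P**2)
f(2, 2) - 11*(7 + 5)*(6 + 3) = (20 + 2**2) - 11*(7 + 5)*(6 + 3) = (20 + 4) - 132*9 = 24 - 11*108 = 24 - 1188 = -1164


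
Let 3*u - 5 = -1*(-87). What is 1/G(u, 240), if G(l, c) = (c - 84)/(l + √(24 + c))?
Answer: 23/117 + √66/78 ≈ 0.30074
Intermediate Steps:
u = 92/3 (u = 5/3 + (-1*(-87))/3 = 5/3 + (⅓)*87 = 5/3 + 29 = 92/3 ≈ 30.667)
G(l, c) = (-84 + c)/(l + √(24 + c))
1/G(u, 240) = 1/((-84 + 240)/(92/3 + √(24 + 240))) = 1/(156/(92/3 + √264)) = 1/(156/(92/3 + 2*√66)) = 23/117 + √66/78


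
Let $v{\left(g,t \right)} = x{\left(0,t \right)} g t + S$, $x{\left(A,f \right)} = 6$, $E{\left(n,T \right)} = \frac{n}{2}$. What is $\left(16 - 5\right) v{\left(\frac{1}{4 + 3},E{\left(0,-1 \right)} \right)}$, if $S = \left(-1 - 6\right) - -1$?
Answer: $-66$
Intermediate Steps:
$E{\left(n,T \right)} = \frac{n}{2}$ ($E{\left(n,T \right)} = n \frac{1}{2} = \frac{n}{2}$)
$S = -6$ ($S = \left(-1 - 6\right) + 1 = -7 + 1 = -6$)
$v{\left(g,t \right)} = -6 + 6 g t$ ($v{\left(g,t \right)} = 6 g t - 6 = -6 + 6 g t$)
$\left(16 - 5\right) v{\left(\frac{1}{4 + 3},E{\left(0,-1 \right)} \right)} = \left(16 - 5\right) \left(-6 + \frac{6 \cdot \frac{1}{2} \cdot 0}{4 + 3}\right) = 11 \left(-6 + 6 \cdot \frac{1}{7} \cdot 0\right) = 11 \left(-6 + 0\right) = 11 \left(-6\right) = -66$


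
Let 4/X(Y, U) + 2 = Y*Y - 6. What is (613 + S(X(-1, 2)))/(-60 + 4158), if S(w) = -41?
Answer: 286/2049 ≈ 0.13958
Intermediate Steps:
X(Y, U) = 4/(-8 + Y²) (X(Y, U) = 4/(-2 + (Y*Y - 6)) = 4/(-2 + (Y² - 6)) = 4/(-2 + (-6 + Y²)) = 4/(-8 + Y²))
(613 + S(X(-1, 2)))/(-60 + 4158) = (613 - 41)/(-60 + 4158) = 572/4098 = 572*(1/4098) = 286/2049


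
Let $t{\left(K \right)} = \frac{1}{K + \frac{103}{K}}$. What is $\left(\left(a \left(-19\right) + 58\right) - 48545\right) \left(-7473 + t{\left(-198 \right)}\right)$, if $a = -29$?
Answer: $\frac{14080788181824}{39307} \approx 3.5823 \cdot 10^{8}$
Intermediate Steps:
$\left(\left(a \left(-19\right) + 58\right) - 48545\right) \left(-7473 + t{\left(-198 \right)}\right) = \left(\left(\left(-29\right) \left(-19\right) + 58\right) - 48545\right) \left(-7473 - \frac{198}{103 + \left(-198\right)^{2}}\right) = \left(\left(551 + 58\right) - 48545\right) \left(-7473 - \frac{198}{103 + 39204}\right) = \left(609 - 48545\right) \left(-7473 - \frac{198}{39307}\right) = - 47936 \left(-7473 - \frac{198}{39307}\right) = \left(-47936\right) \left(- \frac{293741409}{39307}\right) = \frac{14080788181824}{39307}$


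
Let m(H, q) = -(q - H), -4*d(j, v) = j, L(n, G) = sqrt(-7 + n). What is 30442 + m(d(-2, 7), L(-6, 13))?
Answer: 60885/2 - I*sqrt(13) ≈ 30443.0 - 3.6056*I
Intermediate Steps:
d(j, v) = -j/4
m(H, q) = H - q
30442 + m(d(-2, 7), L(-6, 13)) = 30442 + (-1/4*(-2) - sqrt(-7 - 6)) = 30442 + (1/2 - sqrt(-13)) = 30442 + (1/2 - I*sqrt(13)) = 60885/2 - I*sqrt(13)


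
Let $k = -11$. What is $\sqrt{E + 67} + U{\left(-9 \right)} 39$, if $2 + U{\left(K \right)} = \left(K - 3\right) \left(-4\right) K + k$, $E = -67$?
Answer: $-17355$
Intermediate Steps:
$U{\left(K \right)} = -13 + K \left(12 - 4 K\right)$ ($U{\left(K \right)} = -2 + \left(\left(K - 3\right) \left(-4\right) K - 11\right) = -2 + \left(\left(-3 + K\right) \left(-4\right) K - 11\right) = -2 + \left(\left(12 - 4 K\right) K - 11\right) = -2 + \left(K \left(12 - 4 K\right) - 11\right) = -2 + \left(-11 + K \left(12 - 4 K\right)\right) = -13 + K \left(12 - 4 K\right)$)
$\sqrt{E + 67} + U{\left(-9 \right)} 39 = \sqrt{-67 + 67} + \left(-13 - 4 \left(-9\right)^{2} + 12 \left(-9\right)\right) 39 = \sqrt{0} + \left(-13 - 324 - 108\right) 39 = 0 + \left(-13 - 324 - 108\right) 39 = 0 - 17355 = -17355$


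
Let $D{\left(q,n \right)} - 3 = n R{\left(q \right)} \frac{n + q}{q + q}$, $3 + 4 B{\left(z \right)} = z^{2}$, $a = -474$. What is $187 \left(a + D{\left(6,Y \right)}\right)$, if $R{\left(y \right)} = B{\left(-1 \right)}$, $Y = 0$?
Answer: $-88077$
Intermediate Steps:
$B{\left(z \right)} = - \frac{3}{4} + \frac{z^{2}}{4}$
$R{\left(y \right)} = - \frac{1}{2}$ ($R{\left(y \right)} = - \frac{3}{4} + \frac{\left(-1\right)^{2}}{4} = - \frac{3}{4} + \frac{1}{4} \cdot 1 = - \frac{3}{4} + \frac{1}{4} = - \frac{1}{2}$)
$D{\left(q,n \right)} = 3 - \frac{n \left(n + q\right)}{4 q}$ ($D{\left(q,n \right)} = 3 + n \left(- \frac{1}{2}\right) \frac{n + q}{q + q} = 3 + - \frac{n}{2} \frac{n + q}{2 q} = 3 - \frac{n \left(n + q\right)}{4 q}$)
$187 \left(a + D{\left(6,Y \right)}\right) = 187 \left(-474 + \frac{- 0^{2} + 6 \left(12 - 0\right)}{4 \cdot 6}\right) = 187 \left(-474 + \frac{1}{4} \cdot \frac{1}{6} \left(\left(-1\right) 0 + 6 \left(12 + 0\right)\right)\right) = 187 \left(-474 + \frac{1}{4} \cdot \frac{1}{6} \left(0 + 6 \cdot 12\right)\right) = 187 \left(-474 + \frac{1}{4} \cdot \frac{1}{6} \left(0 + 72\right)\right) = 187 \left(-474 + \frac{1}{4} \cdot \frac{1}{6} \cdot 72\right) = 187 \left(-474 + 3\right) = 187 \left(-471\right) = -88077$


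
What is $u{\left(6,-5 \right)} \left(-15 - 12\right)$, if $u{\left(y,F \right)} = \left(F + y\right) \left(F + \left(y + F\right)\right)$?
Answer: $108$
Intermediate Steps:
$u{\left(y,F \right)} = \left(F + y\right) \left(y + 2 F\right)$ ($u{\left(y,F \right)} = \left(F + y\right) \left(F + \left(F + y\right)\right) = \left(F + y\right) \left(y + 2 F\right)$)
$u{\left(6,-5 \right)} \left(-15 - 12\right) = \left(6^{2} + 2 \left(-5\right)^{2} + 3 \left(-5\right) 6\right) \left(-15 - 12\right) = \left(36 + 2 \cdot 25 - 90\right) \left(-27\right) = \left(36 + 50 - 90\right) \left(-27\right) = \left(-4\right) \left(-27\right) = 108$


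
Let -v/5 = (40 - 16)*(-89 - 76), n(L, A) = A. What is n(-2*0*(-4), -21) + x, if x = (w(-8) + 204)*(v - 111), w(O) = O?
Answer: 3859023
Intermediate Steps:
v = 19800 (v = -5*(40 - 16)*(-89 - 76) = -120*(-165) = -5*(-3960) = 19800)
x = 3859044 (x = (-8 + 204)*(19800 - 111) = 196*19689 = 3859044)
n(-2*0*(-4), -21) + x = -21 + 3859044 = 3859023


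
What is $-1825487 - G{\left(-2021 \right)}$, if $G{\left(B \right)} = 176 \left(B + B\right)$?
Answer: $-1114095$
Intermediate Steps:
$G{\left(B \right)} = 352 B$ ($G{\left(B \right)} = 176 \cdot 2 B = 352 B$)
$-1825487 - G{\left(-2021 \right)} = -1825487 - 352 \left(-2021\right) = -1825487 - -711392 = -1825487 + 711392 = -1114095$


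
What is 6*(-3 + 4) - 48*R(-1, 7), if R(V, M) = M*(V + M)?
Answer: -2010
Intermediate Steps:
R(V, M) = M*(M + V)
6*(-3 + 4) - 48*R(-1, 7) = 6*(-3 + 4) - 336*(7 - 1) = 6*1 - 336*6 = 6 - 48*42 = 6 - 2016 = -2010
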